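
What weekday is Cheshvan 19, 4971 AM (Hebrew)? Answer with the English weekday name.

Sunday

This is JDN 2163321 (14 November 1210 Gregorian).
Since JDN mod 7 = 6 (0 = Monday), the day is Sunday.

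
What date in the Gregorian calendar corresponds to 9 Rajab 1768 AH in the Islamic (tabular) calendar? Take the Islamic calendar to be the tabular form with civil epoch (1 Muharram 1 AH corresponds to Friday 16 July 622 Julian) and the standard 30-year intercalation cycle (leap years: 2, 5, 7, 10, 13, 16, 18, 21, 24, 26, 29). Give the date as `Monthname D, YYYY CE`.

Julian Day Number of the source date = 2574791.
Converting JDN 2574791 to the Gregorian calendar gives 9 June 2337 CE.

June 9, 2337 CE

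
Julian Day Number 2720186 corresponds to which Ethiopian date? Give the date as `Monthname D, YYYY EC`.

Sene 25, 2727 EC

JDN 2720186 is 8 July 2735 in the Gregorian calendar.
In the Ethiopian calendar that day is Sene 25, 2727 EC.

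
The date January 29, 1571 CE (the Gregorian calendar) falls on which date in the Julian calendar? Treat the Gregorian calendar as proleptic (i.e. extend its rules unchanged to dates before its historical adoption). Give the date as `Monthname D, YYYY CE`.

January 19, 1571 CE

At this point the Julian calendar is 10 days behind the Gregorian.
29 January 1571 Gregorian − 10 days → 19 January 1571 Julian.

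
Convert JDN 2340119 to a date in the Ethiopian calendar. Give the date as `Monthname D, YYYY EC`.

JDN 2340119 is 4 December 1694 in the Gregorian calendar.
In the Ethiopian calendar that day is Hidar 28, 1687 EC.

Hidar 28, 1687 EC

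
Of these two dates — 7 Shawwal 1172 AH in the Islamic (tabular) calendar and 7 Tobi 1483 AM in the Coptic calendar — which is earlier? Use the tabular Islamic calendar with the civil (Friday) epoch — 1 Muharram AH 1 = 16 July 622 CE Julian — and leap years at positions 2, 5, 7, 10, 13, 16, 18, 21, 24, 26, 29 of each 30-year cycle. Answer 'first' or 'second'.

The two dates have Julian Day Numbers 2363675 and 2366456 respectively.
Since 2363675 < 2366456, the first date comes first.

first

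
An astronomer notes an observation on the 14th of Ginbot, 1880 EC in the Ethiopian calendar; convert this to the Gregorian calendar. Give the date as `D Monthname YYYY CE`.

Both dates share Julian Day Number 2410779; in the Gregorian calendar that is 21 May 1888 CE.

21 May 1888 CE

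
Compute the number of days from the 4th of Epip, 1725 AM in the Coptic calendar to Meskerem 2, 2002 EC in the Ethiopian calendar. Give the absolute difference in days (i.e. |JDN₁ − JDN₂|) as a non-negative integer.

First date → JDN 2455024; second date → JDN 2455087.
The interval is |2455024 − 2455087| = 63 days.

63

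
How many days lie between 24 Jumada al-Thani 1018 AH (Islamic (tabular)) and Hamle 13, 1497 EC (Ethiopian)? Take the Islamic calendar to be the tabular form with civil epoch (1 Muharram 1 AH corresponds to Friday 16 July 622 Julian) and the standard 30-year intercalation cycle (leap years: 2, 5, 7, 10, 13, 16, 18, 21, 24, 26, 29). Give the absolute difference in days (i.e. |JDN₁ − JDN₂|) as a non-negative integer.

38055

First date → JDN 2309002; second date → JDN 2270947.
The interval is |2309002 − 2270947| = 38055 days.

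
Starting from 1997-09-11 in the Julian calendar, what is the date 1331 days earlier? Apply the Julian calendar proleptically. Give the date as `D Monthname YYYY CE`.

Counting 1331 days back from JDN 2450716 reaches JDN 2449385, which is 19 January 1994 CE.

19 January 1994 CE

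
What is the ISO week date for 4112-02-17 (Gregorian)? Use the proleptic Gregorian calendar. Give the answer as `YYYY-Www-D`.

4112-W07-3

The weekday is Wednesday (ISO weekday 3).
That Wednesday belongs to ISO week 7 of ISO year 4112.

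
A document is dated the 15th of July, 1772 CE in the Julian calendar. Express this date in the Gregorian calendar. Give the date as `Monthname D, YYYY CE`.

For dates in this range the Gregorian date is 11 days ahead of the Julian.
15 July 1772 Julian + 11 days → 26 July 1772 Gregorian.

July 26, 1772 CE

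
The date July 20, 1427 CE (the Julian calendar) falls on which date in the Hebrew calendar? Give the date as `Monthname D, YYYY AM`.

Tammuz 25, 5187 AM

Julian Day Number of the source date = 2242470.
Converting JDN 2242470 to the Hebrew calendar gives 25 Tammuz 5187 AM.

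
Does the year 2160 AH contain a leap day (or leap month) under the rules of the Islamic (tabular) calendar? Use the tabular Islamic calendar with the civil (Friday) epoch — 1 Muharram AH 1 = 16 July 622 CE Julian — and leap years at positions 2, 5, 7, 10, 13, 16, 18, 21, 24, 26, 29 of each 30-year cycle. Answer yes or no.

no

Year 2160 AH is year 30 of its 30-year cycle; leap positions are 2, 5, 7, 10, 13, 16, 18, 21, 24, 26, 29, so it is a common year (354 days).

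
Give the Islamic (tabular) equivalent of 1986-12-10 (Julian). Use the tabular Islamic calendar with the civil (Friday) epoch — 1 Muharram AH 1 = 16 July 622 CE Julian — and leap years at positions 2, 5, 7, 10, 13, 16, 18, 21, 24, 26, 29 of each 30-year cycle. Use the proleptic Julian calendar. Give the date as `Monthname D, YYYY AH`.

Julian Day Number of the source date = 2446788.
Converting JDN 2446788 to the tabular Islamic calendar gives 20 Rabi' al-Thani 1407 AH.

Rabi' al-Thani 20, 1407 AH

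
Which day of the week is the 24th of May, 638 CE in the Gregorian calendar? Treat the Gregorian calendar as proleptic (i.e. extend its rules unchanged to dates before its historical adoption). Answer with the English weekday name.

Since JDN mod 7 = 3 (0 = Monday), the day is Thursday.

Thursday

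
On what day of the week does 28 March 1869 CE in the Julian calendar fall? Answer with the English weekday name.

Friday

Equivalently 9 April 1869 Gregorian, JDN 2403797.
Since JDN mod 7 = 4 (0 = Monday), the day is Friday.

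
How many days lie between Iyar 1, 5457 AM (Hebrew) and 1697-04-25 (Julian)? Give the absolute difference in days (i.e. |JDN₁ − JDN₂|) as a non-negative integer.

13

JDN of the first date = 2340989.
JDN of the second date = 2341002.
|2341002 − 2340989| = 13.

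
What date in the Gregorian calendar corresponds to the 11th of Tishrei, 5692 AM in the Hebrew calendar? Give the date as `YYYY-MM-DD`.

1931-09-22

Julian Day Number of the source date = 2426607.
Converting JDN 2426607 to the Gregorian calendar gives 22 September 1931 CE.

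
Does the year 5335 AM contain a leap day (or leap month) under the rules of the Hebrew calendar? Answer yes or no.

no

Hebrew year 5335 is year 15 of its 19-year Metonic cycle; leap years are at positions 3, 6, 8, 11, 14, 17, 19, so it is a common year (12 months).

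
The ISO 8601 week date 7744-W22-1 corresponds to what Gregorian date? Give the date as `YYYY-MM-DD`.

ISO week 1 of 7744 is the week containing the first Thursday of 7744.
Week 22, day 1 (Monday) lands on 7744-05-25.

7744-05-25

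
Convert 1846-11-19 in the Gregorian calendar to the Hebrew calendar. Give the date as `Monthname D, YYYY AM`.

Julian Day Number of the source date = 2395620.
Converting JDN 2395620 to the Hebrew calendar gives 30 Cheshvan 5607 AM.

Cheshvan 30, 5607 AM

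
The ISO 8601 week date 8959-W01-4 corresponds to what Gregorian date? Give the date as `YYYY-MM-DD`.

8959-01-04

ISO week 1 of 8959 is the week containing the first Thursday of 8959.
Week 1, day 4 (Thursday) lands on 8959-01-04.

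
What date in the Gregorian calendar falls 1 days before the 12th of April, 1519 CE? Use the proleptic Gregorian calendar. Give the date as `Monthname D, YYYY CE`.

April 11, 1519 CE

Counting 1 day back from JDN 2275964 reaches JDN 2275963, which is April 11, 1519 CE.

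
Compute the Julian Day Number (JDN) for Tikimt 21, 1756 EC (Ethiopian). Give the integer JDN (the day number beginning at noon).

2365285

Equivalently 30 October 1763 (Gregorian).
JDN 2400001 is 17 November 1858 CE (Gregorian), MJD 0; the target day is −34716 days from there, so JDN = 2365285.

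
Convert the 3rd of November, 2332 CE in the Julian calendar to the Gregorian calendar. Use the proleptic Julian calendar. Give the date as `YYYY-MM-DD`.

2332-11-19

For dates in this range the Gregorian date is 16 days ahead of the Julian.
3 November 2332 Julian + 16 days → 19 November 2332 Gregorian.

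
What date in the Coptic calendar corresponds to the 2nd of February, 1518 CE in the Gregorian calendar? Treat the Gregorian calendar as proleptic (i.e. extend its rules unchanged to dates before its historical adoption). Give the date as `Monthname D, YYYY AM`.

Both dates share Julian Day Number 2275530; in the Coptic calendar that is 28 Tobi 1234 AM.

Tobi 28, 1234 AM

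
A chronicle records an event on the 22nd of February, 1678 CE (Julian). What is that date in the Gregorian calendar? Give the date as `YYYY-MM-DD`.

The Julian–Gregorian offset here is 10 days (Julian trailing).
22 February 1678 Julian + 10 days → 4 March 1678 Gregorian.

1678-03-04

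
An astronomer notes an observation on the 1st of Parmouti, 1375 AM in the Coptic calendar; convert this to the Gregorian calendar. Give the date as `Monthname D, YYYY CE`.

April 6, 1659 CE

Both dates share Julian Day Number 2327093; in the Gregorian calendar that is 6 April 1659 CE.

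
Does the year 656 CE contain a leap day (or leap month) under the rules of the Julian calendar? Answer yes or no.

656 mod 4 = 0, so it is a leap year in the Julian calendar.

yes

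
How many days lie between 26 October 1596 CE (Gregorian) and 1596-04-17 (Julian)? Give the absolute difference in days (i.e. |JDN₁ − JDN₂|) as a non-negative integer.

First date → JDN 2304286; second date → JDN 2304104.
The interval is |2304286 − 2304104| = 182 days.

182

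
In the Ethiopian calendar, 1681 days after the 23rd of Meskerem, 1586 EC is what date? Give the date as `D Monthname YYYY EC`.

JDN of the 23rd of Meskerem, 1586 EC = 2303164.
2303164 + 1681 = 2304845.
JDN 2304845 in the Ethiopian calendar is 3 Ginbot 1590 EC.

3 Ginbot 1590 EC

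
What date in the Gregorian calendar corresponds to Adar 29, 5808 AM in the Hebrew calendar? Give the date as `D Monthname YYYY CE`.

14 March 2048 CE

Both dates share Julian Day Number 2469150; in the Gregorian calendar that is 14 March 2048 CE.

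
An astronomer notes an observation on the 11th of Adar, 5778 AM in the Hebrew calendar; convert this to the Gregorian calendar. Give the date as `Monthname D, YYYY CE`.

February 26, 2018 CE

Julian Day Number of the source date = 2458176.
Converting JDN 2458176 to the Gregorian calendar gives 26 February 2018 CE.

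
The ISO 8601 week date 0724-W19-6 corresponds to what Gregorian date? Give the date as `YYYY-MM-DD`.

0724-05-10

ISO week 1 of 724 is the week containing the first Thursday of 724.
Week 19, day 6 (Saturday) lands on 0724-05-10.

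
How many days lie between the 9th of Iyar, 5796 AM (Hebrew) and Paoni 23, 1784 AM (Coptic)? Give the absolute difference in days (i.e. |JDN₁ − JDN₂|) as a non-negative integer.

JDN of the first date = 2464820.
JDN of the second date = 2476563.
|2476563 − 2464820| = 11743.

11743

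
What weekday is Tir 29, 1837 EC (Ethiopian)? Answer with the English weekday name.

Wednesday

Equivalently 5 February 1845 Gregorian, JDN 2394968.
JDN 2394968 mod 7 = 2, and JDN 0 was a Monday, so this is a Wednesday.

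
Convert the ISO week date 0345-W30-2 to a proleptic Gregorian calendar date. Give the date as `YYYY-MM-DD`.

ISO week 1 of 345 is the week containing the first Thursday of 345.
Week 30, day 2 (Tuesday) lands on 0345-07-24.

0345-07-24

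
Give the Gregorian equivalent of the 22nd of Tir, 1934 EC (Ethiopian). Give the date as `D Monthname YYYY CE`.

Julian Day Number of the source date = 2430390.
Converting JDN 2430390 to the Gregorian calendar gives 30 January 1942 CE.

30 January 1942 CE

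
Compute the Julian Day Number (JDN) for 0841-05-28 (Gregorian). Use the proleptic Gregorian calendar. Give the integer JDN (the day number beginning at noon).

2028377

JDN 2299161 is 15 October 1582 CE (Gregorian); the target day is −270784 days from there, so JDN = 2028377.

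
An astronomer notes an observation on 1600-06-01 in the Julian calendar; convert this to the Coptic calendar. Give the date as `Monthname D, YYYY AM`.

The source date corresponds to 11 June 1600 in the Gregorian calendar (JDN 2305610).
That day falls on 7 Paoni 1316 AM in the Coptic calendar.

Paoni 7, 1316 AM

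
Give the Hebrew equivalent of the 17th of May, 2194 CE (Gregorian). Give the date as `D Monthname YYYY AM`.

Both dates share Julian Day Number 2522539; in the Hebrew calendar that is 27 Iyar 5954 AM.

27 Iyar 5954 AM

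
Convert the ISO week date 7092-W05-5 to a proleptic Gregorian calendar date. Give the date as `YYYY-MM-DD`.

7092-02-05

ISO week 1 of 7092 is the week containing the first Thursday of 7092.
Week 5, day 5 (Friday) lands on 7092-02-05.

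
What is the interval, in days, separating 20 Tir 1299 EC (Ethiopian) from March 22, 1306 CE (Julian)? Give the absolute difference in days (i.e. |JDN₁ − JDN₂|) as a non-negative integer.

299

First date → JDN 2198454; second date → JDN 2198155.
The interval is |2198454 − 2198155| = 299 days.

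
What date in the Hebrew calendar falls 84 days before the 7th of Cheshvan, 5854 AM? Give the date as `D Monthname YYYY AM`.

JDN of the 7th of Cheshvan, 5854 AM = 2485813.
2485813 − 84 = 2485729.
JDN 2485729 in the Hebrew calendar is 12 Av 5853 AM.

12 Av 5853 AM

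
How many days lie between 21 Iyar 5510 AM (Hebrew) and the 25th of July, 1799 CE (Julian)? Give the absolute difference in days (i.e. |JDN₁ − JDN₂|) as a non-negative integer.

First date → JDN 2360381; second date → JDN 2378348.
The interval is |2360381 − 2378348| = 17967 days.

17967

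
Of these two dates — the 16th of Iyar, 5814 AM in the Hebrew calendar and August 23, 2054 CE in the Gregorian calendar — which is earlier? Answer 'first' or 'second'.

The two dates have Julian Day Numbers 2471412 and 2471503 respectively.
Since 2471412 < 2471503, the first date comes first.

first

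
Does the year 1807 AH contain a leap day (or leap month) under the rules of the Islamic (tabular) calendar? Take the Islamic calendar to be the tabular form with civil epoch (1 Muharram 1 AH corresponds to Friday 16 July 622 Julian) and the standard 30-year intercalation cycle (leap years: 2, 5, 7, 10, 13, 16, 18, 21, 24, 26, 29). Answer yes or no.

Year 1807 AH is year 7 of its 30-year cycle; leap positions are 2, 5, 7, 10, 13, 16, 18, 21, 24, 26, 29, so it is a leap year (355 days).

yes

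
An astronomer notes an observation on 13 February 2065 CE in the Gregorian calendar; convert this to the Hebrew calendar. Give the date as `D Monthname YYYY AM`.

7 Adar I 5825 AM

Julian Day Number of the source date = 2475330.
Converting JDN 2475330 to the Hebrew calendar gives 7 Adar I 5825 AM.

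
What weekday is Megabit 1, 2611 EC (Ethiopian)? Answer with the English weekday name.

Monday

In the Gregorian calendar this is 15 March 2619 (JDN 2677703).
2677703 ≡ 0 (mod 7); counting from Monday = 0 gives Monday.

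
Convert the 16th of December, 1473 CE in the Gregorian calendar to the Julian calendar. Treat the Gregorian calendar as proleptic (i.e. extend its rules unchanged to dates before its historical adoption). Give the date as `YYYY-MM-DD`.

1473-12-07

For dates in this range the Gregorian date is 9 days ahead of the Julian.
16 December 1473 Gregorian − 9 days → 7 December 1473 Julian.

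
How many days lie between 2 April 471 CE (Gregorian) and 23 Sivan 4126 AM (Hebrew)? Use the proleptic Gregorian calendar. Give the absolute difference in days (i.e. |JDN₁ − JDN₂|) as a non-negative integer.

First date → JDN 1893181; second date → JDN 1854907.
The interval is |1893181 − 1854907| = 38274 days.

38274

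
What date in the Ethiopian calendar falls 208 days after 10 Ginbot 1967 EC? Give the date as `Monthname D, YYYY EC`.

Tahsas 2, 1968 EC

JDN of 10 Ginbot 1967 EC = 2442551.
2442551 + 208 = 2442759.
JDN 2442759 in the Ethiopian calendar is Tahsas 2, 1968 EC.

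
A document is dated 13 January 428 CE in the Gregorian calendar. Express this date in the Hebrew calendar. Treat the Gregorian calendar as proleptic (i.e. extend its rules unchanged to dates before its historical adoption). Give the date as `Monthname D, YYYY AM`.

Shevat 8, 4188 AM

Julian Day Number of the source date = 1877396.
Converting JDN 1877396 to the Hebrew calendar gives 8 Shevat 4188 AM.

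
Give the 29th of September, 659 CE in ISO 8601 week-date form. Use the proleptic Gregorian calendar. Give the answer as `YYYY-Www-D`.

The weekday is Thursday (ISO weekday 4).
That Thursday belongs to ISO week 39 of ISO year 659.

0659-W39-4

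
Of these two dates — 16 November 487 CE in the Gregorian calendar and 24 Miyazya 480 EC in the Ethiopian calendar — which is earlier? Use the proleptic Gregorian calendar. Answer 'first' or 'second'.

First date → JDN 1899253; second date → JDN 1899409.
JDN 1899253 < JDN 1899409, so the first date is earlier.

first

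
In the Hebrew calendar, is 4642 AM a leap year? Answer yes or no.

yes

Hebrew year 4642 is year 6 of its 19-year Metonic cycle; leap years are at positions 3, 6, 8, 11, 14, 17, 19, so it is a leap year (13 months).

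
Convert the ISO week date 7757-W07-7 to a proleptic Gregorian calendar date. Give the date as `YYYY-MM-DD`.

7757-02-20

ISO week 1 of 7757 is the week containing the first Thursday of 7757.
Week 7, day 7 (Sunday) lands on 7757-02-20.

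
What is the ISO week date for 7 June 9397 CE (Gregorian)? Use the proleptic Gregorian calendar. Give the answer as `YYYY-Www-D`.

The weekday is Wednesday (ISO weekday 3).
That Wednesday belongs to ISO week 23 of ISO year 9397.

9397-W23-3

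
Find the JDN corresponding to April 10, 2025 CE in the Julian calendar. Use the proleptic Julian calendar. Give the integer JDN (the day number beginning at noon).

In the Gregorian calendar the same day is 23 April 2025.
JDN 2451545 is 1 January 2000 CE (Gregorian); the target day is +9244 days from there, so JDN = 2460789.

2460789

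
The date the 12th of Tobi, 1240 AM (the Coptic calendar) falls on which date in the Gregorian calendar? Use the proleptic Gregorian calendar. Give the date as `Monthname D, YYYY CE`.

January 18, 1524 CE

Both dates share Julian Day Number 2277706; in the Gregorian calendar that is 18 January 1524 CE.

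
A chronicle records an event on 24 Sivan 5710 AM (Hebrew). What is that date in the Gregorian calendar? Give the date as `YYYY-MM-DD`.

Both dates share Julian Day Number 2433442; in the Gregorian calendar that is 9 June 1950 CE.

1950-06-09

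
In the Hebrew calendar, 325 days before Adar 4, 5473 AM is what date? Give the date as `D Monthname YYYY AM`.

Counting 325 days back from JDN 2346781 reaches JDN 2346456, which is 5 Nisan 5472 AM.

5 Nisan 5472 AM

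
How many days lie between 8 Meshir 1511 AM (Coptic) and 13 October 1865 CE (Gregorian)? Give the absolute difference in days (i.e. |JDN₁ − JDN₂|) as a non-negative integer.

25809

JDN of the first date = 2376714.
JDN of the second date = 2402523.
|2402523 − 2376714| = 25809.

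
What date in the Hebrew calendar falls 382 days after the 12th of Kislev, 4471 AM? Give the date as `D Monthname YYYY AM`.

10 Kislev 4472 AM

The starting date is JDN 1980697; 1980697 + 382 = 1981079.
JDN 1981079 corresponds to 10 Kislev 4472 AM.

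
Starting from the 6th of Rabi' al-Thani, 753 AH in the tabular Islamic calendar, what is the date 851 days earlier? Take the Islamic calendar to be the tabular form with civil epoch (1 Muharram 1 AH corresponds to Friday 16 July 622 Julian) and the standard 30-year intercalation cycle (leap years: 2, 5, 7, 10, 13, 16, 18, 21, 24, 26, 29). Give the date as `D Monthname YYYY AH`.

12 Dhu al-Qa'dah 750 AH

Counting 851 days back from JDN 2215018 reaches JDN 2214167, which is 12 Dhu al-Qa'dah 750 AH.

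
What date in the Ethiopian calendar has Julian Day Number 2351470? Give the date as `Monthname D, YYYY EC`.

Tahsas 26, 1718 EC

The Gregorian equivalent of JDN 2351470 is 2 January 1726.
In the Ethiopian calendar that day is Tahsas 26, 1718 EC.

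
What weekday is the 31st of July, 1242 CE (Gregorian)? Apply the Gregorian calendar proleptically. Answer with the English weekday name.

Since JDN mod 7 = 3 (0 = Monday), the day is Thursday.

Thursday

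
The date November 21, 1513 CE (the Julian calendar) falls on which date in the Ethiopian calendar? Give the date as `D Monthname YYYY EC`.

Both dates share Julian Day Number 2274006; in the Ethiopian calendar that is 25 Hidar 1506 EC.

25 Hidar 1506 EC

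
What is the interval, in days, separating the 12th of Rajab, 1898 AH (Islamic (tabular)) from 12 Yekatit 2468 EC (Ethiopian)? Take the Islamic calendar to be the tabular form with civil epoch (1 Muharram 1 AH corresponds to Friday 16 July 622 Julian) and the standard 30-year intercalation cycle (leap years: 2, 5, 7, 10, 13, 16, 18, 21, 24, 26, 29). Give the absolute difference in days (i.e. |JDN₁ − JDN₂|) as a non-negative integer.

4592

JDN of the first date = 2620862.
JDN of the second date = 2625454.
|2625454 − 2620862| = 4592.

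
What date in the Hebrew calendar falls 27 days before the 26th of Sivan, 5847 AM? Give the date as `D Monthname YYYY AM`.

28 Iyar 5847 AM

The starting date is JDN 2483498; 2483498 − 27 = 2483471.
JDN 2483471 corresponds to 28 Iyar 5847 AM.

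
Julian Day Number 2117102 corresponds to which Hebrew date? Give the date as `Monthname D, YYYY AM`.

The proleptic Gregorian equivalent of JDN 2117102 is 29 April 1084.
In the Hebrew calendar that day is Iyar 15, 4844 AM.

Iyar 15, 4844 AM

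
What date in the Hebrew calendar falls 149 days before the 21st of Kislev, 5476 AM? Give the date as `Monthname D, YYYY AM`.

The starting date is JDN 2347801; 2347801 − 149 = 2347652.
JDN 2347652 corresponds to Tammuz 20, 5475 AM.

Tammuz 20, 5475 AM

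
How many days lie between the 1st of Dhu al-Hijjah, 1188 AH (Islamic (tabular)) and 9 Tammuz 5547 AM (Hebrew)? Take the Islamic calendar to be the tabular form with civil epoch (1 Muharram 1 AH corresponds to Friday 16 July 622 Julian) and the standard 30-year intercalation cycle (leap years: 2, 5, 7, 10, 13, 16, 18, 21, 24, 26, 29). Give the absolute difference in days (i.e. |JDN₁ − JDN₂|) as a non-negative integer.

4526

JDN of the first date = 2369398.
JDN of the second date = 2373924.
|2373924 − 2369398| = 4526.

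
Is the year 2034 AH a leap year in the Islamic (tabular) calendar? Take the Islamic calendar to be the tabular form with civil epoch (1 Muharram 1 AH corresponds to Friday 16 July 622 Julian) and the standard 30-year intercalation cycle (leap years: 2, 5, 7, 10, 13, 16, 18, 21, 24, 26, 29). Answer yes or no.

yes

Year 2034 AH is year 24 of its 30-year cycle; leap positions are 2, 5, 7, 10, 13, 16, 18, 21, 24, 26, 29, so it is a leap year (355 days).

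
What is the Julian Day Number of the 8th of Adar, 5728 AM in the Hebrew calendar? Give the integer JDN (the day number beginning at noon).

2439924

In the Gregorian calendar the same day is 8 March 1968.
JDN 2451545 is 1 January 2000 CE (Gregorian); the target day is −11621 days from there, so JDN = 2439924.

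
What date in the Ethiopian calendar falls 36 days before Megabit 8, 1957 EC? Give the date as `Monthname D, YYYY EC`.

Yekatit 2, 1957 EC

JDN of Megabit 8, 1957 EC = 2438837.
2438837 − 36 = 2438801.
JDN 2438801 in the Ethiopian calendar is Yekatit 2, 1957 EC.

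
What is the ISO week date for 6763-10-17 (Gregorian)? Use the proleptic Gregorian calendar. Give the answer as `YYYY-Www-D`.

6763-W42-4

The weekday is Thursday (ISO weekday 4).
That Thursday belongs to ISO week 42 of ISO year 6763.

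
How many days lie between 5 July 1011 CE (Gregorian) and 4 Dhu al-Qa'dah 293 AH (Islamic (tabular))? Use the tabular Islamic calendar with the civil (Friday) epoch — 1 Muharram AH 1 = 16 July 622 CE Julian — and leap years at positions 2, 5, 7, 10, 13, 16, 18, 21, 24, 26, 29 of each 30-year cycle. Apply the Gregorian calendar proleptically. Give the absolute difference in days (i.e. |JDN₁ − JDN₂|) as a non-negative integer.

JDN of the first date = 2090505.
JDN of the second date = 2052213.
|2052213 − 2090505| = 38292.

38292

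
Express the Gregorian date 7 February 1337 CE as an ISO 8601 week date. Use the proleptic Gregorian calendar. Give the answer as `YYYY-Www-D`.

1337-W06-4

The weekday is Thursday (ISO weekday 4).
That Thursday belongs to ISO week 6 of ISO year 1337.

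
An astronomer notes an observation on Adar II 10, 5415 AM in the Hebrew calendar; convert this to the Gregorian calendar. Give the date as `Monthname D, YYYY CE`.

March 19, 1655 CE

Both dates share Julian Day Number 2325614; in the Gregorian calendar that is 19 March 1655 CE.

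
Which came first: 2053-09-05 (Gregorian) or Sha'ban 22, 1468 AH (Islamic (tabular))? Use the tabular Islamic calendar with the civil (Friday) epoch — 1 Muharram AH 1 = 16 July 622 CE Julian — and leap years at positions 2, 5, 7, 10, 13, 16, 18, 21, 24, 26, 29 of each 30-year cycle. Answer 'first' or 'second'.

First date → JDN 2471151; second date → JDN 2468524.
JDN 2468524 < JDN 2471151, so the second date is earlier.

second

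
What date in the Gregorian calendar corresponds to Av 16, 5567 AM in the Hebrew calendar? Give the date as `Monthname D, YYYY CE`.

August 20, 1807 CE

Both dates share Julian Day Number 2381284; in the Gregorian calendar that is 20 August 1807 CE.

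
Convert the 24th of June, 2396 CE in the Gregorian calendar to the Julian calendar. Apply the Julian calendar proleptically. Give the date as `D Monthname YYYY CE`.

8 June 2396 CE

The Julian–Gregorian offset here is 16 days (Julian trailing).
24 June 2396 Gregorian − 16 days → 8 June 2396 Julian.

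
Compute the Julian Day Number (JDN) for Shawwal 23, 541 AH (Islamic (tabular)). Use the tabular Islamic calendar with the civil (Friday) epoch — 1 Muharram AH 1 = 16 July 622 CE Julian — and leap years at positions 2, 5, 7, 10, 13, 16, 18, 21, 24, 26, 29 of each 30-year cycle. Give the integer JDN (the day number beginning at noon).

2140086

In the proleptic Gregorian calendar the same day is 4 April 1147.
JDN 2400001 is 17 November 1858 CE (Gregorian), MJD 0; the target day is −259915 days from there, so JDN = 2140086.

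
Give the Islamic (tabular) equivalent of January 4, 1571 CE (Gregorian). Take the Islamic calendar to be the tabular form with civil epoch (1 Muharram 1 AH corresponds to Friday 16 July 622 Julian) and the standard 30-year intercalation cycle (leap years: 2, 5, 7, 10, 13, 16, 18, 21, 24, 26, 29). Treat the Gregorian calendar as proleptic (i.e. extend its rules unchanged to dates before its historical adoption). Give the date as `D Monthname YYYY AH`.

Both dates share Julian Day Number 2294859; in the tabular Islamic calendar that is 27 Rajab 978 AH.

27 Rajab 978 AH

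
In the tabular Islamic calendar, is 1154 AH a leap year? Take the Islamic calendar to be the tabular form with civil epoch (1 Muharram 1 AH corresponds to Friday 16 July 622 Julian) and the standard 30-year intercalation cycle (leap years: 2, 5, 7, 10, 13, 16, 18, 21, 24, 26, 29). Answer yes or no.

no

Year 1154 AH is year 14 of its 30-year cycle; leap positions are 2, 5, 7, 10, 13, 16, 18, 21, 24, 26, 29, so it is a common year (354 days).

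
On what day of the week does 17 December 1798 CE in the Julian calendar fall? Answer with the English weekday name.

In the Gregorian calendar this is 28 December 1798 (JDN 2378128).
Since JDN mod 7 = 4 (0 = Monday), the day is Friday.

Friday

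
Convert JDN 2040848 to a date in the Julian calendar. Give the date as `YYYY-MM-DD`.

JDN 2040848 is 20 July 875 in the proleptic Gregorian calendar.
In the Julian calendar that day is 0875-07-16.

0875-07-16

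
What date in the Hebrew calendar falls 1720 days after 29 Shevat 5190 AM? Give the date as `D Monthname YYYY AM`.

Counting 1720 days forward from JDN 2243388 reaches JDN 2245108, which is 6 Cheshvan 5195 AM.

6 Cheshvan 5195 AM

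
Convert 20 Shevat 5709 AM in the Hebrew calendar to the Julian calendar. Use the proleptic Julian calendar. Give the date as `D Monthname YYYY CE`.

The source date corresponds to 19 February 1949 in the Gregorian calendar (JDN 2432967).
That day falls on 6 February 1949 CE in the Julian calendar.

6 February 1949 CE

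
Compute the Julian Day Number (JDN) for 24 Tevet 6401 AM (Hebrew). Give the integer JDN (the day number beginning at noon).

In the Gregorian calendar the same day is 29 December 2640.
JDN 2451545 is 1 January 2000 CE (Gregorian); the target day is +234118 days from there, so JDN = 2685663.

2685663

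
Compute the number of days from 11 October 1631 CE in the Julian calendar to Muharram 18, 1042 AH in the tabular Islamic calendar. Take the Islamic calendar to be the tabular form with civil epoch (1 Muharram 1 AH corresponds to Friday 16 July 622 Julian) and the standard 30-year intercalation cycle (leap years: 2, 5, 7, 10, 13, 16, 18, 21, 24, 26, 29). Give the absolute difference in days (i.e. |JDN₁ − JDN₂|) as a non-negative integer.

289

First date → JDN 2317064; second date → JDN 2317353.
The interval is |2317064 − 2317353| = 289 days.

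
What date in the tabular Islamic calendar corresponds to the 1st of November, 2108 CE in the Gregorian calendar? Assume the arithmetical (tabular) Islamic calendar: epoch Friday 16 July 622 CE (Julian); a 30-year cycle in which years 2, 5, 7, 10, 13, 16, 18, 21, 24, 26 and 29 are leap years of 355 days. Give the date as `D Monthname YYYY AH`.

Both dates share Julian Day Number 2491296; in the tabular Islamic calendar that is 27 Dhu al-Qa'dah 1532 AH.

27 Dhu al-Qa'dah 1532 AH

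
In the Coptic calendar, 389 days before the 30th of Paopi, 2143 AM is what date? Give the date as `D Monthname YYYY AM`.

6 Paopi 2142 AM

JDN of the 30th of Paopi, 2143 AM = 2607454.
2607454 − 389 = 2607065.
JDN 2607065 in the Coptic calendar is 6 Paopi 2142 AM.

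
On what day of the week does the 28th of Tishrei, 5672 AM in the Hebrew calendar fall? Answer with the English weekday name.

This is JDN 2419330 (20 October 1911 Gregorian).
JDN 2419330 mod 7 = 4, and JDN 0 was a Monday, so this is a Friday.

Friday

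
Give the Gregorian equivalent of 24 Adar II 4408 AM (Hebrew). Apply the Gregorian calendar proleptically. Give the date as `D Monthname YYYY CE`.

Both dates share Julian Day Number 1957823; in the Gregorian calendar that is 27 March 648 CE.

27 March 648 CE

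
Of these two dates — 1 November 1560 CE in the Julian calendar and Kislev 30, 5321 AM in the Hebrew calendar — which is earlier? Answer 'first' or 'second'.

first

Converting both to JDN: 2291153 vs 2291201; the smaller is the first.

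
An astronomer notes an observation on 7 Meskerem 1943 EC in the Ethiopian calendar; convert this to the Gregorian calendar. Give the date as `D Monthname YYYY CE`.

Both dates share Julian Day Number 2433542; in the Gregorian calendar that is 17 September 1950 CE.

17 September 1950 CE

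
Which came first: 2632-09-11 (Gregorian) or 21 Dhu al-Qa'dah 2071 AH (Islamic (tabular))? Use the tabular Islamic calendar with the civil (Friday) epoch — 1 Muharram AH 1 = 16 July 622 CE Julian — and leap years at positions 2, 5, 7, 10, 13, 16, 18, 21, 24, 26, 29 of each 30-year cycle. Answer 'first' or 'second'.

second

Converting both to JDN: 2682632 vs 2682294; the smaller is the second.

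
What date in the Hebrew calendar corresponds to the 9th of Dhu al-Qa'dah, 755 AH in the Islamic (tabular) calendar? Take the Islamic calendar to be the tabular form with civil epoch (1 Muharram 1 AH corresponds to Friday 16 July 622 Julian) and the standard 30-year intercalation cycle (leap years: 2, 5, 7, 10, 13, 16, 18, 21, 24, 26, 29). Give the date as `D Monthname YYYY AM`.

Julian Day Number of the source date = 2215935.
Converting JDN 2215935 to the Hebrew calendar gives 10 Kislev 5115 AM.

10 Kislev 5115 AM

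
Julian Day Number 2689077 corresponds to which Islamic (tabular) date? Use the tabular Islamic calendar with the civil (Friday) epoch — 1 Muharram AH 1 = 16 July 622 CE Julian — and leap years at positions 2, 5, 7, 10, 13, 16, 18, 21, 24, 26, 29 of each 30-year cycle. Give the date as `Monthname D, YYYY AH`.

The Gregorian equivalent of JDN 2689077 is 5 May 2650.
In the tabular Islamic calendar that day is Muharram 12, 2091 AH.

Muharram 12, 2091 AH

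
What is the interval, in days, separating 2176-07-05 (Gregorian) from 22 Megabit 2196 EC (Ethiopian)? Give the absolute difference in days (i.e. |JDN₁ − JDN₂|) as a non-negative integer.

10132

JDN of the first date = 2516014.
JDN of the second date = 2526146.
|2526146 − 2516014| = 10132.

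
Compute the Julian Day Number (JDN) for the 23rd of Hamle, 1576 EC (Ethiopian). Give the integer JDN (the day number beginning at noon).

Equivalently 27 July 1584 (Gregorian).
JDN 2400001 is 17 November 1858 CE (Gregorian), MJD 0; the target day is −100189 days from there, so JDN = 2299812.

2299812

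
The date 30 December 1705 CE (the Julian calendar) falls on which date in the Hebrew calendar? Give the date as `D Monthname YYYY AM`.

24 Tevet 5466 AM

Both dates share Julian Day Number 2344173; in the Hebrew calendar that is 24 Tevet 5466 AM.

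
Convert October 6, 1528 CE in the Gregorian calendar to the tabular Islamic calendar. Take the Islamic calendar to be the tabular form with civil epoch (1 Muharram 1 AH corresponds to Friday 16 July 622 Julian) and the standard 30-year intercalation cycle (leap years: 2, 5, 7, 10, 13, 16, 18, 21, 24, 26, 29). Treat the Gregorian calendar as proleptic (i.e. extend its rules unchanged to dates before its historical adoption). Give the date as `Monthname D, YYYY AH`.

Julian Day Number of the source date = 2279429.
Converting JDN 2279429 to the tabular Islamic calendar gives 12 Muharram 935 AH.

Muharram 12, 935 AH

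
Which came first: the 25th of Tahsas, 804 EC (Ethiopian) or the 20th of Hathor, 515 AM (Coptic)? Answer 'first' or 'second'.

second

The two dates have Julian Day Numbers 2017631 and 2012847 respectively.
Since 2012847 < 2017631, the second date comes first.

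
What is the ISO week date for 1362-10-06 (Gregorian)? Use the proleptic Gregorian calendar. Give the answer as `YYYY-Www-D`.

The weekday is Wednesday (ISO weekday 3).
That Wednesday belongs to ISO week 40 of ISO year 1362.

1362-W40-3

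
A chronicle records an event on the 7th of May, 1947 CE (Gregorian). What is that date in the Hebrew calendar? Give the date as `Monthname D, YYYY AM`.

Iyar 17, 5707 AM

Both dates share Julian Day Number 2432313; in the Hebrew calendar that is 17 Iyar 5707 AM.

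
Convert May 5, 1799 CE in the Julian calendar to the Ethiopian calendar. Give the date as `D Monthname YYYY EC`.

10 Ginbot 1791 EC

The source date corresponds to 16 May 1799 in the Gregorian calendar (JDN 2378267).
That day falls on 10 Ginbot 1791 EC in the Ethiopian calendar.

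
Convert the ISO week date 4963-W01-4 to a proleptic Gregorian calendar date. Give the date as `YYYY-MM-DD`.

4963-01-06

ISO week 1 of 4963 is the week containing the first Thursday of 4963.
Week 1, day 4 (Thursday) lands on 4963-01-06.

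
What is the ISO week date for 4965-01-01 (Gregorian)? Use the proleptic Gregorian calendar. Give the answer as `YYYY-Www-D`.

4965-W01-2

The weekday is Tuesday (ISO weekday 2).
That Tuesday belongs to ISO week 1 of ISO year 4965.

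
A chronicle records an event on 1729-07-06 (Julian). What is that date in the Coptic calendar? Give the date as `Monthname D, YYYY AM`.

Epip 12, 1445 AM

Julian Day Number of the source date = 2352762.
Converting JDN 2352762 to the Coptic calendar gives 12 Epip 1445 AM.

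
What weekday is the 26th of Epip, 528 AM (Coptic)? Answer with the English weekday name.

Tuesday

This is JDN 2017842 (24 July 812 Gregorian).
JDN 2017842 mod 7 = 1, and JDN 0 was a Monday, so this is a Tuesday.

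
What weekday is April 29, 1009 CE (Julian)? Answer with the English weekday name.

Friday

Equivalently 5 May 1009 Gregorian, JDN 2089714.
JDN 2089714 mod 7 = 4, and JDN 0 was a Monday, so this is a Friday.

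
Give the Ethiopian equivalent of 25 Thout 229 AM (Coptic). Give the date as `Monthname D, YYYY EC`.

Both dates share Julian Day Number 1908331; in the Ethiopian calendar that is 25 Meskerem 505 EC.

Meskerem 25, 505 EC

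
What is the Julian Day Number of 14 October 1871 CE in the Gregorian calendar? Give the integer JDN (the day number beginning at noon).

JDN 2299161 is 15 October 1582 CE (Gregorian); the target day is +105554 days from there, so JDN = 2404715.

2404715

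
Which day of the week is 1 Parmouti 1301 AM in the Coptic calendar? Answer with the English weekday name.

Saturday

Equivalently 6 April 1585 Gregorian, JDN 2300065.
Since JDN mod 7 = 5 (0 = Monday), the day is Saturday.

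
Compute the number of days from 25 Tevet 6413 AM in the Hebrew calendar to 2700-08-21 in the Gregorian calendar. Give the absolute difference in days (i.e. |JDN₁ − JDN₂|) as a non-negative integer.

17382

First date → JDN 2690065; second date → JDN 2707447.
The interval is |2690065 − 2707447| = 17382 days.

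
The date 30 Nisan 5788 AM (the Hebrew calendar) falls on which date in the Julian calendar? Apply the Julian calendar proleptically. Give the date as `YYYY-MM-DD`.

Both dates share Julian Day Number 2461888; in the Julian calendar that is 13 April 2028 CE.

2028-04-13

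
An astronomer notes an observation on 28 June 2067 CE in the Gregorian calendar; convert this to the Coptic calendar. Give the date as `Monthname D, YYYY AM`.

Julian Day Number of the source date = 2476195.
Converting JDN 2476195 to the Coptic calendar gives 21 Paoni 1783 AM.

Paoni 21, 1783 AM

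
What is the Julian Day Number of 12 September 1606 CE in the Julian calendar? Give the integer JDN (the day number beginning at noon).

In the Gregorian calendar the same day is 22 September 1606.
JDN 2451545 is 1 January 2000 CE (Gregorian); the target day is −143641 days from there, so JDN = 2307904.

2307904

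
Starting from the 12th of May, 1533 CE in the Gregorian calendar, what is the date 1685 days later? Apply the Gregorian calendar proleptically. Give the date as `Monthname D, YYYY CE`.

Counting 1685 days forward from JDN 2281108 reaches JDN 2282793, which is December 22, 1537 CE.

December 22, 1537 CE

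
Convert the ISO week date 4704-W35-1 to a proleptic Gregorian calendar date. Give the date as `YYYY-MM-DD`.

4704-08-29

ISO week 1 of 4704 is the week containing the first Thursday of 4704.
Week 35, day 1 (Monday) lands on 4704-08-29.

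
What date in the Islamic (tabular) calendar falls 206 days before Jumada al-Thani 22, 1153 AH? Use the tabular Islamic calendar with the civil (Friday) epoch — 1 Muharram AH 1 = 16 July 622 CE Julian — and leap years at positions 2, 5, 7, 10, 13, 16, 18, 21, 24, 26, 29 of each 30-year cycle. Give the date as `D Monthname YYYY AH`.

The starting date is JDN 2356839; 2356839 − 206 = 2356633.
JDN 2356633 corresponds to 23 Dhu al-Qa'dah 1152 AH.

23 Dhu al-Qa'dah 1152 AH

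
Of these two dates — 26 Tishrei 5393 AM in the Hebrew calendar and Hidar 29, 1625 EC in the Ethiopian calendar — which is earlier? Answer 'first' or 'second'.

The two dates have Julian Day Numbers 2317420 and 2317475 respectively.
Since 2317420 < 2317475, the first date comes first.

first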